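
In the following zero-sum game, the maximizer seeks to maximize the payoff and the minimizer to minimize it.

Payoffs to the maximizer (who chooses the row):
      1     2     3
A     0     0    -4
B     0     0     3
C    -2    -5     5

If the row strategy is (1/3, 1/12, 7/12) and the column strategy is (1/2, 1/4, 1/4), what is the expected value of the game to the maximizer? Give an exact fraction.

-41/48

Against (1/2, 1/4, 1/4), each row's expected payoff is A: -1; B: 3/4; C: -1.
Taking the (1/3, 1/12, 7/12)-weighted average: (1/3)·(-1) + (1/12)·(3/4) + (7/12)·(-1) = -41/48.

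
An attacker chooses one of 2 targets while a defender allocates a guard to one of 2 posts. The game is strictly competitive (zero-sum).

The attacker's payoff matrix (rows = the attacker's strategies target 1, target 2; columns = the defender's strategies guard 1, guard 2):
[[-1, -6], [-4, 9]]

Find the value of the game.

-11/6

Row minima are -6 and -4, so the attacker's maximin is -4; column maxima are -1 and 9, so the defender's minimax is -1. These differ, so the equilibrium is in mixed strategies.
Let the attacker play target 1 with probability p. The defender is indifferent when −p − 4(1−p) = −6p + 9(1−p), giving p = 13/18.
Let the defender play guard 1 with probability q. The attacker is indifferent when −q − 6(1−q) = −4q + 9(1−q), giving q = 5/6.
The value is -1·(5/6) + (-6)·(1/6) = -11/6.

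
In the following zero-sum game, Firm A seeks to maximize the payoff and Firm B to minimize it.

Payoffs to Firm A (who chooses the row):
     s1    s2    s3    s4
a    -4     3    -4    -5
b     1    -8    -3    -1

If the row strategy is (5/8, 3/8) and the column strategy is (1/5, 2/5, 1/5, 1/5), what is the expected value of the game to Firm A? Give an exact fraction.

-23/10

Against (1/5, 2/5, 1/5, 1/5), each row's expected payoff is a: -7/5; b: -19/5.
Taking the (5/8, 3/8)-weighted average: (5/8)·(-7/5) + (3/8)·(-19/5) = -23/10.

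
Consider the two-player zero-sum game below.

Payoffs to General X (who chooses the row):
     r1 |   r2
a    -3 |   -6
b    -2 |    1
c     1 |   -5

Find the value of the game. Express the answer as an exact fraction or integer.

Row a is strictly dominated by row c, so General X never plays it.
The remaining 2×2 game on (b, c) × (r1, r2) has no saddle point. Let General X play b with probability p; indifference gives −2p + (1−p) = p − 5(1−p), so p = 2/3.
Similarly General Y's optimal q on r1 is 2/3, and the value is -2·(2/3) + (1)·(1/3) = -1.

-1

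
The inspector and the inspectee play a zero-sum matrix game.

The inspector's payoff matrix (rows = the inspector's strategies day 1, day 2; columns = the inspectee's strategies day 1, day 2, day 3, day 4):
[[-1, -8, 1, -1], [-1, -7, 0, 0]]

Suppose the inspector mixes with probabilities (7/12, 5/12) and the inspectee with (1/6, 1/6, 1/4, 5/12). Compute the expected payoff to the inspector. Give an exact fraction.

Against (1/6, 1/6, 1/4, 5/12), each row's expected payoff is day 1: -5/3; day 2: -4/3.
Taking the (7/12, 5/12)-weighted average: (7/12)·(-5/3) + (5/12)·(-4/3) = -55/36.

-55/36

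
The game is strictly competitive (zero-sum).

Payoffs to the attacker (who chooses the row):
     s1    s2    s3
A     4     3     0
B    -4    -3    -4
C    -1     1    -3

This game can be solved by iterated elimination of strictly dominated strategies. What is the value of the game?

Column s2 is strictly dominated by s3 for the defender (0<3, -4<-3, -3<1); eliminate s2.
Row C is strictly dominated by row A (4>-1, 0>-3); eliminate C.
Row B is strictly dominated by row A (4>-4, 0>-4); eliminate B.
Column s1 is strictly dominated by s3 for the defender (0<4); eliminate s1.
Only (A, s3) remains, with payoff 0.

0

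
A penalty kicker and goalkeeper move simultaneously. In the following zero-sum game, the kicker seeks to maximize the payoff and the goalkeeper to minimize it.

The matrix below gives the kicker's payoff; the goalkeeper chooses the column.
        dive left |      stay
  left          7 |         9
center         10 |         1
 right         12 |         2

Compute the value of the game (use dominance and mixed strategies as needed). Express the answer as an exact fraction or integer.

47/6

Row center is strictly dominated by row right, so the kicker never plays it.
The remaining 2×2 game on (left, right) × (dive left, stay) has no saddle point. Let the kicker play left with probability p; indifference gives 7p + 12(1−p) = 9p + 2(1−p), so p = 5/6.
Similarly the goalkeeper's optimal q on dive left is 7/12, and the value is 7·(7/12) + (9)·(5/12) = 47/6.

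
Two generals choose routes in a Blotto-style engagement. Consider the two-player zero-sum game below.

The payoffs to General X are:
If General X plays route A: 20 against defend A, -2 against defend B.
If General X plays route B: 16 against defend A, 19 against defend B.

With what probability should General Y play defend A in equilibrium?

Row minima are -2 and 16, so General X's maximin is 16; column maxima are 20 and 19, so General Y's minimax is 19. These differ, so the equilibrium is in mixed strategies.
Let General Y play defend A with probability q. General X is indifferent when 20q − 2(1−q) = 16q + 19(1−q), giving q = 21/25.

21/25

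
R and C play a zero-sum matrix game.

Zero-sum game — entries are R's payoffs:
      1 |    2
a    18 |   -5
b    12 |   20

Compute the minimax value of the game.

Row minima are -5 and 12, so R's maximin is 12; column maxima are 18 and 20, so C's minimax is 18. These differ, so the equilibrium is in mixed strategies.
Let R play a with probability p. C is indifferent when 18p + 12(1−p) = −5p + 20(1−p), giving p = 8/31.
Let C play 1 with probability q. R is indifferent when 18q − 5(1−q) = 12q + 20(1−q), giving q = 25/31.
The value is 18·(25/31) + (-5)·(6/31) = 420/31.

420/31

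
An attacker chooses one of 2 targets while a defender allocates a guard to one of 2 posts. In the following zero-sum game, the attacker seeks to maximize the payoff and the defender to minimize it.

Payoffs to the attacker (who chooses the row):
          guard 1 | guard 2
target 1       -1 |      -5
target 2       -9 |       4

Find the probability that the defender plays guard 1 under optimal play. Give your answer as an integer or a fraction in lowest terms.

Row minima are -5 and -9, so the attacker's maximin is -5; column maxima are -1 and 4, so the defender's minimax is -1. These differ, so the equilibrium is in mixed strategies.
Let the defender play guard 1 with probability q. The attacker is indifferent when −q − 5(1−q) = −9q + 4(1−q), giving q = 9/17.

9/17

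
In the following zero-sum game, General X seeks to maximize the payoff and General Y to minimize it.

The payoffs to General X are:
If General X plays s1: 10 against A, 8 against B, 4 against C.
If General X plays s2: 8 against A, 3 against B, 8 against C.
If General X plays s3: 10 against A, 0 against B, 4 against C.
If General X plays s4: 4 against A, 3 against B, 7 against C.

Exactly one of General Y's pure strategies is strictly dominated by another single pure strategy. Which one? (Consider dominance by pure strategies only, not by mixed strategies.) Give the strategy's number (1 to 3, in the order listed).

1

General Y prefers columns that give General X less. Compare A with B: 8 < 10, 3 < 8, 0 < 10, 3 < 4.
So B strictly dominates A for General Y; A is strictly dominated.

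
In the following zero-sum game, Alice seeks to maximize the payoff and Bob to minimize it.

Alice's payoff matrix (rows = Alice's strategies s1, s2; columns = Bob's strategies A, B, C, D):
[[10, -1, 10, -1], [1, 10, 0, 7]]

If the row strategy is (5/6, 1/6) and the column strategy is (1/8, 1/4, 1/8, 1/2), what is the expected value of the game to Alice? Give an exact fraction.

Against (1/8, 1/4, 1/8, 1/2), each row's expected payoff is s1: 7/4; s2: 49/8.
Taking the (5/6, 1/6)-weighted average: (5/6)·(7/4) + (1/6)·(49/8) = 119/48.

119/48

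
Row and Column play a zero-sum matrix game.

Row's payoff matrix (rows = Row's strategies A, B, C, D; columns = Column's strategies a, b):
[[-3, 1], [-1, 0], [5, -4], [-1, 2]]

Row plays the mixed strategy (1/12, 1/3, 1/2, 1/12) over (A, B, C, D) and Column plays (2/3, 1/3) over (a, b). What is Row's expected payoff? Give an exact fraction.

Against (2/3, 1/3), each row's expected payoff is A: -5/3; B: -2/3; C: 2; D: 0.
Taking the (1/12, 1/3, 1/2, 1/12)-weighted average: (1/12)·(-5/3) + (1/3)·(-2/3) + (1/2)·(2) + (1/12)·(0) = 23/36.

23/36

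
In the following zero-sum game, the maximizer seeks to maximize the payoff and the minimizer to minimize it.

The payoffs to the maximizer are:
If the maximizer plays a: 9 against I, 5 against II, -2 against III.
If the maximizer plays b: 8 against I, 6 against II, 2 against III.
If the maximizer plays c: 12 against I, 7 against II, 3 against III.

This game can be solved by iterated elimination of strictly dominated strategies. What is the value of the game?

3

Column I is strictly dominated by II for the minimizer (5<9, 6<8, 7<12); eliminate I.
Row b is strictly dominated by row c (7>6, 3>2); eliminate b.
Column II is strictly dominated by III for the minimizer (-2<5, 3<7); eliminate II.
Row a is strictly dominated by row c (3>-2); eliminate a.
Only (c, III) remains, with payoff 3.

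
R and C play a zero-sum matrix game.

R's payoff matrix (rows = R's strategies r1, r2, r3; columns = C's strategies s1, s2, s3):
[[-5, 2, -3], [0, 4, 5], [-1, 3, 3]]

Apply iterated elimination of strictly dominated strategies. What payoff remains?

Row r1 is strictly dominated by row r2 (0>-5, 4>2, 5>-3); eliminate r1.
Column s2 is strictly dominated by s1 for C (0<4, -1<3); eliminate s2.
Row r3 is strictly dominated by row r2 (0>-1, 5>3); eliminate r3.
Column s3 is strictly dominated by s1 for C (0<5); eliminate s3.
Only (r2, s1) remains, with payoff 0.

0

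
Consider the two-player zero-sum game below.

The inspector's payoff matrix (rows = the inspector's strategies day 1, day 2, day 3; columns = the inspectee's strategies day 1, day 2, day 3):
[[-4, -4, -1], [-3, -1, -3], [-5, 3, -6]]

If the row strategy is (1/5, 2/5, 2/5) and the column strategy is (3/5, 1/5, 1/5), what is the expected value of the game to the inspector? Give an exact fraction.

Against (3/5, 1/5, 1/5), each row's expected payoff is day 1: -17/5; day 2: -13/5; day 3: -18/5.
Taking the (1/5, 2/5, 2/5)-weighted average: (1/5)·(-17/5) + (2/5)·(-13/5) + (2/5)·(-18/5) = -79/25.

-79/25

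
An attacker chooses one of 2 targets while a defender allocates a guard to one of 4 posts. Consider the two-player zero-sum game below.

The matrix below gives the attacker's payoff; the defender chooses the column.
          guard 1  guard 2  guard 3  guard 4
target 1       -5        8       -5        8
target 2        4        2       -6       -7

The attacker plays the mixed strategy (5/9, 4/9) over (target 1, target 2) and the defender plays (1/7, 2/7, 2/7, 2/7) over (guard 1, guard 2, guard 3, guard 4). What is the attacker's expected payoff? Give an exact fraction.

Against (1/7, 2/7, 2/7, 2/7), each row's expected payoff is target 1: 17/7; target 2: -18/7.
Taking the (5/9, 4/9)-weighted average: (5/9)·(17/7) + (4/9)·(-18/7) = 13/63.

13/63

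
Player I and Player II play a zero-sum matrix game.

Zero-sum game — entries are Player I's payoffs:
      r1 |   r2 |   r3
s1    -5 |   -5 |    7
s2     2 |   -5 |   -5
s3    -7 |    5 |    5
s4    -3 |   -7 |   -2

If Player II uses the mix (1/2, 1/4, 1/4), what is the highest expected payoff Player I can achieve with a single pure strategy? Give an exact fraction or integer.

-1

s1: (-5)·(1/2) + (-5)·(1/4) + (7)·(1/4) = -2.
s2: (2)·(1/2) + (-5)·(1/4) + (-5)·(1/4) = -3/2.
s3: (-7)·(1/2) + (5)·(1/4) + (5)·(1/4) = -1.
s4: (-3)·(1/2) + (-7)·(1/4) + (-2)·(1/4) = -15/4.
The best pure response is s3 with expected payoff -1.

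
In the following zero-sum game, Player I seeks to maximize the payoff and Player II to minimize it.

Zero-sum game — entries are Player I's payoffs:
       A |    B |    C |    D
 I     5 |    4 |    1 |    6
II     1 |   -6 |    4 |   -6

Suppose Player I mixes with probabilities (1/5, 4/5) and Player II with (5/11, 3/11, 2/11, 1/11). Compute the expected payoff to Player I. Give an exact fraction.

Against (5/11, 3/11, 2/11, 1/11), each row's expected payoff is I: 45/11; II: -1.
Taking the (1/5, 4/5)-weighted average: (1/5)·(45/11) + (4/5)·(-1) = 1/55.

1/55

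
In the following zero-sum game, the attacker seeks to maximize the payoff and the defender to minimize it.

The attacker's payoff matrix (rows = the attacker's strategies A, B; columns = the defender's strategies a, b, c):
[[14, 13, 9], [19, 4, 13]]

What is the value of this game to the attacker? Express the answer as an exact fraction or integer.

Column a is strictly dominated by c for the defender (it gives the attacker more in every row).
The remaining 2×2 game on (A, B) × (b, c) has no saddle point. Let the attacker play A with probability p; indifference gives 13p + 4(1−p) = 9p + 13(1−p), so p = 9/13.
Similarly the defender's optimal q on b is 4/13, and the value is 13·(4/13) + (9)·(9/13) = 133/13.

133/13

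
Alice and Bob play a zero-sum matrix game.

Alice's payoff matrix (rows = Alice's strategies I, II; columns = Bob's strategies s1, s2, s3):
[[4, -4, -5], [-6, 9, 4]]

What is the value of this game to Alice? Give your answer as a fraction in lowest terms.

-14/19

Column s2 is strictly dominated by s3 for Bob (it gives Alice more in every row).
The remaining 2×2 game on (I, II) × (s1, s3) has no saddle point. Let Alice play I with probability p; indifference gives 4p − 6(1−p) = −5p + 4(1−p), so p = 10/19.
Similarly Bob's optimal q on s1 is 9/19, and the value is 4·(9/19) + (-5)·(10/19) = -14/19.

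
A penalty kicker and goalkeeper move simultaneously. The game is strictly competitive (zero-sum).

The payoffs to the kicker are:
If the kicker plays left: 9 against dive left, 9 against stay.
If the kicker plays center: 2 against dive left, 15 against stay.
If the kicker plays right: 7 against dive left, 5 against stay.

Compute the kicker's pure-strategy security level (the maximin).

The worst-case payoff for each row is left: 9, center: 2, right: 5.
The best of these is 9.

9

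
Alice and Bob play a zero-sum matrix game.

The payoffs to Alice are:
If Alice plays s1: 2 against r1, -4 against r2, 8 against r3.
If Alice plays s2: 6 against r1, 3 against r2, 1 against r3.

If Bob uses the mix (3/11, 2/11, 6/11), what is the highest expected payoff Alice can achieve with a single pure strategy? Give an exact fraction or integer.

s1: (2)·(3/11) + (-4)·(2/11) + (8)·(6/11) = 46/11.
s2: (6)·(3/11) + (3)·(2/11) + (1)·(6/11) = 30/11.
The best pure response is s1 with expected payoff 46/11.

46/11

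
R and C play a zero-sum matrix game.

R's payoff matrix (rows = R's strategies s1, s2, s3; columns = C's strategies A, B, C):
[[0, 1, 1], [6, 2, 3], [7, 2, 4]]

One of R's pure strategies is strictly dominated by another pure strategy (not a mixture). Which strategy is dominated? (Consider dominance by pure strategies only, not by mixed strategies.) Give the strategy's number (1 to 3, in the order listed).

Compare s1 with s2: 6 > 0, 2 > 1, 3 > 1.
So s2 strictly dominates s1 for R; s1 is strictly dominated.

1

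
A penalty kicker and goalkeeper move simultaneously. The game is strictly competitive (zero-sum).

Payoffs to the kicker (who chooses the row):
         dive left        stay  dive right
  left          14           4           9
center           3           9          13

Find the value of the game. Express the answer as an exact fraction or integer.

Column dive right is strictly dominated by stay for the goalkeeper (it gives the kicker more in every row).
The remaining 2×2 game on (left, center) × (dive left, stay) has no saddle point. Let the kicker play left with probability p; indifference gives 14p + 3(1−p) = 4p + 9(1−p), so p = 3/8.
Similarly the goalkeeper's optimal q on dive left is 5/16, and the value is 14·(5/16) + (4)·(11/16) = 57/8.

57/8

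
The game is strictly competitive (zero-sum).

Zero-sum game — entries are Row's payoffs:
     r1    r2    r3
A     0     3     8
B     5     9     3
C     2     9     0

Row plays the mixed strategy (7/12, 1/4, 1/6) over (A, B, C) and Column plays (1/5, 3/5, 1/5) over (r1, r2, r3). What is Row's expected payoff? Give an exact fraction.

47/10

Against (1/5, 3/5, 1/5), each row's expected payoff is A: 17/5; B: 7; C: 29/5.
Taking the (7/12, 1/4, 1/6)-weighted average: (7/12)·(17/5) + (1/4)·(7) + (1/6)·(29/5) = 47/10.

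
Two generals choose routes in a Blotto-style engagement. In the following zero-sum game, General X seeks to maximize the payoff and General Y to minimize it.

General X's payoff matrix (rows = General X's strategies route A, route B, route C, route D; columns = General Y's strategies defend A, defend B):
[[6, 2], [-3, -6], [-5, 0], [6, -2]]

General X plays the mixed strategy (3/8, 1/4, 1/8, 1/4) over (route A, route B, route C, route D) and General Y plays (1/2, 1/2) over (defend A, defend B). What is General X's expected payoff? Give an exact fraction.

Against (1/2, 1/2), each row's expected payoff is route A: 4; route B: -9/2; route C: -5/2; route D: 2.
Taking the (3/8, 1/4, 1/8, 1/4)-weighted average: (3/8)·(4) + (1/4)·(-9/2) + (1/8)·(-5/2) + (1/4)·(2) = 9/16.

9/16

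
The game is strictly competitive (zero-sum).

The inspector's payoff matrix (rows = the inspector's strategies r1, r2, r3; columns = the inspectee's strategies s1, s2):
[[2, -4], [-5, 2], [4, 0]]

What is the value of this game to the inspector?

Row r1 is strictly dominated by row r3, so the inspector never plays it.
The remaining 2×2 game on (r2, r3) × (s1, s2) has no saddle point. Let the inspector play r2 with probability p; indifference gives −5p + 4(1−p) = 2p, so p = 4/11.
Similarly the inspectee's optimal q on s1 is 2/11, and the value is -5·(2/11) + (2)·(9/11) = 8/11.

8/11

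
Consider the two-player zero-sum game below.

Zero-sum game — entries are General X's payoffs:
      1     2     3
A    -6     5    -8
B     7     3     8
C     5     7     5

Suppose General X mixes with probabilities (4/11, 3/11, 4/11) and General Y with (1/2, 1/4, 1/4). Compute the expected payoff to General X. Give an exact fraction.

Against (1/2, 1/4, 1/4), each row's expected payoff is A: -15/4; B: 25/4; C: 11/2.
Taking the (4/11, 3/11, 4/11)-weighted average: (4/11)·(-15/4) + (3/11)·(25/4) + (4/11)·(11/2) = 103/44.

103/44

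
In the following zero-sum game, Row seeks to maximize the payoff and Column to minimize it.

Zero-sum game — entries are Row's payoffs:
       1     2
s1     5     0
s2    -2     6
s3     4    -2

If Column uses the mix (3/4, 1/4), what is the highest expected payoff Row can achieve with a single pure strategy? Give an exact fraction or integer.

s1: (5)·(3/4) + (0)·(1/4) = 15/4.
s2: (-2)·(3/4) + (6)·(1/4) = 0.
s3: (4)·(3/4) + (-2)·(1/4) = 5/2.
The best pure response is s1 with expected payoff 15/4.

15/4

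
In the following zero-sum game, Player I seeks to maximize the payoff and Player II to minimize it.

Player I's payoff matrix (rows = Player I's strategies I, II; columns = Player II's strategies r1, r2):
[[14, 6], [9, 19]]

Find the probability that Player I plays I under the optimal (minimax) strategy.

5/9

Row minima are 6 and 9, so Player I's maximin is 9; column maxima are 14 and 19, so Player II's minimax is 14. These differ, so the equilibrium is in mixed strategies.
Let Player I play I with probability p. Player II is indifferent when 14p + 9(1−p) = 6p + 19(1−p), giving p = 5/9.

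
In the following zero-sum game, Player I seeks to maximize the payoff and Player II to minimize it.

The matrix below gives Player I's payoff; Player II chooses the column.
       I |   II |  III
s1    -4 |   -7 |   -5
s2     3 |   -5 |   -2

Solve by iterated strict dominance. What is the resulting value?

Row s1 is strictly dominated by row s2 (3>-4, -5>-7, -2>-5); eliminate s1.
Column III is strictly dominated by II for Player II (-5<-2); eliminate III.
Column I is strictly dominated by II for Player II (-5<3); eliminate I.
Only (s2, II) remains, with payoff -5.

-5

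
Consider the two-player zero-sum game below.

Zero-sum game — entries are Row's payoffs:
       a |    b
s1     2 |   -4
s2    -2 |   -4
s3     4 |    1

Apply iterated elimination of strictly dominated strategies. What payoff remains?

Row s1 is strictly dominated by row s3 (4>2, 1>-4); eliminate s1.
Column a is strictly dominated by b for Column (-4<-2, 1<4); eliminate a.
Row s2 is strictly dominated by row s3 (1>-4); eliminate s2.
Only (s3, b) remains, with payoff 1.

1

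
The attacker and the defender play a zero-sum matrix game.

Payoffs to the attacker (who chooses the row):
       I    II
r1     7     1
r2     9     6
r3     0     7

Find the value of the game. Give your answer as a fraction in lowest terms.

Row r1 is strictly dominated by row r2, so the attacker never plays it.
The remaining 2×2 game on (r2, r3) × (I, II) has no saddle point. Let the attacker play r2 with probability p; indifference gives 9p = 6p + 7(1−p), so p = 7/10.
Similarly the defender's optimal q on I is 1/10, and the value is 9·(1/10) + (6)·(9/10) = 63/10.

63/10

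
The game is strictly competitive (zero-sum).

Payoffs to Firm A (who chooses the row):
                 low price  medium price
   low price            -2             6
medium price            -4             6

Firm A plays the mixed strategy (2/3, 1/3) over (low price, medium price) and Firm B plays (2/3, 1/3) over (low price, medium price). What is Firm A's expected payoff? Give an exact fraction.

Against (2/3, 1/3), each row's expected payoff is low price: 2/3; medium price: -2/3.
Taking the (2/3, 1/3)-weighted average: (2/3)·(2/3) + (1/3)·(-2/3) = 2/9.

2/9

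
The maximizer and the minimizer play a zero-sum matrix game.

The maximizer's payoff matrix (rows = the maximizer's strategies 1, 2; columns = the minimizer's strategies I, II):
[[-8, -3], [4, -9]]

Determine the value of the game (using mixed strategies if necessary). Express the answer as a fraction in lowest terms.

Row minima are -8 and -9, so the maximizer's maximin is -8; column maxima are 4 and -3, so the minimizer's minimax is -3. These differ, so the equilibrium is in mixed strategies.
Let the maximizer play 1 with probability p. The minimizer is indifferent when −8p + 4(1−p) = −3p − 9(1−p), giving p = 13/18.
Let the minimizer play I with probability q. The maximizer is indifferent when −8q − 3(1−q) = 4q − 9(1−q), giving q = 1/3.
The value is -8·(1/3) + (-3)·(2/3) = -14/3.

-14/3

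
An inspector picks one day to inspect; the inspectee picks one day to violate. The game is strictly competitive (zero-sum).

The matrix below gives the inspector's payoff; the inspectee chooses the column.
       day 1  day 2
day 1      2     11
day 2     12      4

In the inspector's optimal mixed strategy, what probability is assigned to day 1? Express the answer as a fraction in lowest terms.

Row minima are 2 and 4, so the inspector's maximin is 4; column maxima are 12 and 11, so the inspectee's minimax is 11. These differ, so the equilibrium is in mixed strategies.
Let the inspector play day 1 with probability p. The inspectee is indifferent when 2p + 12(1−p) = 11p + 4(1−p), giving p = 8/17.

8/17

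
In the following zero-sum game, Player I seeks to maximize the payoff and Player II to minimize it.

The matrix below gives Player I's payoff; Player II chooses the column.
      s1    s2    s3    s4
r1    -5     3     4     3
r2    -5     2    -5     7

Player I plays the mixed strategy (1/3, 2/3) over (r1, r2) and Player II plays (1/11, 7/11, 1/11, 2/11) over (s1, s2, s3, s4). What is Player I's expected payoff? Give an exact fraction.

Against (1/11, 7/11, 1/11, 2/11), each row's expected payoff is r1: 26/11; r2: 18/11.
Taking the (1/3, 2/3)-weighted average: (1/3)·(26/11) + (2/3)·(18/11) = 62/33.

62/33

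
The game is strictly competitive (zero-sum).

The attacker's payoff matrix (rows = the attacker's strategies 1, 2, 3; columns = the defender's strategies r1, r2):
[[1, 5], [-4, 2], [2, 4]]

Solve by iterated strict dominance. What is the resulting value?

Row 2 is strictly dominated by row 1 (1>-4, 5>2); eliminate 2.
Column r2 is strictly dominated by r1 for the defender (1<5, 2<4); eliminate r2.
Row 1 is strictly dominated by row 3 (2>1); eliminate 1.
Only (3, r1) remains, with payoff 2.

2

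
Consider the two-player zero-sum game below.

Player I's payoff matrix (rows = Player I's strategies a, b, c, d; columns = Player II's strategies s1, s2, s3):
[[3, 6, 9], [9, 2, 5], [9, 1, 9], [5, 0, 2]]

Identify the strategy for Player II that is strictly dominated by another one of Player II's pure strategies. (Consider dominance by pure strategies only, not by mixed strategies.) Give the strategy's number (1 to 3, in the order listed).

Player II prefers columns that give Player I less. Compare s3 with s2: 6 < 9, 2 < 5, 1 < 9, 0 < 2.
So s2 strictly dominates s3 for Player II; s3 is strictly dominated.

3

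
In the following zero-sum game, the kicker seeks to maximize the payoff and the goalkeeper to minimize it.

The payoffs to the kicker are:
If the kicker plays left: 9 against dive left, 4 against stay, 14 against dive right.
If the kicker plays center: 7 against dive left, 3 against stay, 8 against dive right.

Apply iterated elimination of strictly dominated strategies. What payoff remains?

Column dive right is strictly dominated by dive left for the goalkeeper (9<14, 7<8); eliminate dive right.
Column dive left is strictly dominated by stay for the goalkeeper (4<9, 3<7); eliminate dive left.
Row center is strictly dominated by row left (4>3); eliminate center.
Only (left, stay) remains, with payoff 4.

4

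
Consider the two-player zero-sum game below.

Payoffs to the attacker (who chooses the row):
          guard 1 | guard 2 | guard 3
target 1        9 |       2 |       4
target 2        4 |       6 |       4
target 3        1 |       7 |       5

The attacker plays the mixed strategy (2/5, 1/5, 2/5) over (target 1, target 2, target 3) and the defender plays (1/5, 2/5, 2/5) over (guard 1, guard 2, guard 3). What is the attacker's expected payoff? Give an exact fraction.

Against (1/5, 2/5, 2/5), each row's expected payoff is target 1: 21/5; target 2: 24/5; target 3: 5.
Taking the (2/5, 1/5, 2/5)-weighted average: (2/5)·(21/5) + (1/5)·(24/5) + (2/5)·(5) = 116/25.

116/25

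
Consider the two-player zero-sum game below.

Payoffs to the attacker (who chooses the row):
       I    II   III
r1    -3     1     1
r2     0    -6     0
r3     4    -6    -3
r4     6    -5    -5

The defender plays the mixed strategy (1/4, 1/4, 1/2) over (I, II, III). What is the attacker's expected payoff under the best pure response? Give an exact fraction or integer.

0

r1: (-3)·(1/4) + (1)·(1/4) + (1)·(1/2) = 0.
r2: (0)·(1/4) + (-6)·(1/4) + (0)·(1/2) = -3/2.
r3: (4)·(1/4) + (-6)·(1/4) + (-3)·(1/2) = -2.
r4: (6)·(1/4) + (-5)·(1/4) + (-5)·(1/2) = -9/4.
The best pure response is r1 with expected payoff 0.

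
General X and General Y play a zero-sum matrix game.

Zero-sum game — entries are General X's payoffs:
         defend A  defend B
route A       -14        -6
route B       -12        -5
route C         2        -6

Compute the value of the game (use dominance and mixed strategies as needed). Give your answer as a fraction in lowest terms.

-82/15

Row route A is strictly dominated by row route B, so General X never plays it.
The remaining 2×2 game on (route B, route C) × (defend A, defend B) has no saddle point. Let General X play route B with probability p; indifference gives −12p + 2(1−p) = −5p − 6(1−p), so p = 8/15.
Similarly General Y's optimal q on defend A is 1/15, and the value is -12·(1/15) + (-5)·(14/15) = -82/15.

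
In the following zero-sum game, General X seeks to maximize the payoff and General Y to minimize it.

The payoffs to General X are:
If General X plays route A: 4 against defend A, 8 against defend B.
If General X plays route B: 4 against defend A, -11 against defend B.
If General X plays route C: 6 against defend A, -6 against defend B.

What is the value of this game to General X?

Row route B is strictly dominated by row route C, so General X never plays it.
The remaining 2×2 game on (route A, route C) × (defend A, defend B) has no saddle point. Let General X play route A with probability p; indifference gives 4p + 6(1−p) = 8p − 6(1−p), so p = 3/4.
Similarly General Y's optimal q on defend A is 7/8, and the value is 4·(7/8) + (8)·(1/8) = 9/2.

9/2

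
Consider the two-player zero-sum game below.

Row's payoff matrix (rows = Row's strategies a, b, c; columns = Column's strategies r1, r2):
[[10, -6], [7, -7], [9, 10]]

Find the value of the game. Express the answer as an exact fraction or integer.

154/17

Row b is strictly dominated by row a, so Row never plays it.
The remaining 2×2 game on (a, c) × (r1, r2) has no saddle point. Let Row play a with probability p; indifference gives 10p + 9(1−p) = −6p + 10(1−p), so p = 1/17.
Similarly Column's optimal q on r1 is 16/17, and the value is 10·(16/17) + (-6)·(1/17) = 154/17.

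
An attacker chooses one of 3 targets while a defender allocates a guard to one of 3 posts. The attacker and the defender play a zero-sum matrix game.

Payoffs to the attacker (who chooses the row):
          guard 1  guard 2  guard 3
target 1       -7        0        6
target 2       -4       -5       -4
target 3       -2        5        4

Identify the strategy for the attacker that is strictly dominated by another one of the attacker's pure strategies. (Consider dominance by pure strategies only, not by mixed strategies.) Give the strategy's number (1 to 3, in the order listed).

2

Compare target 2 with target 3: -2 > -4, 5 > -5, 4 > -4.
So target 3 strictly dominates target 2 for the attacker; target 2 is strictly dominated.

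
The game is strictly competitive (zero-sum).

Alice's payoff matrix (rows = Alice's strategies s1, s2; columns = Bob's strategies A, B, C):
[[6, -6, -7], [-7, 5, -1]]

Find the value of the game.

Column B is strictly dominated by C for Bob (it gives Alice more in every row).
The remaining 2×2 game on (s1, s2) × (A, C) has no saddle point. Let Alice play s1 with probability p; indifference gives 6p − 7(1−p) = −7p − (1−p), so p = 6/19.
Similarly Bob's optimal q on A is 6/19, and the value is 6·(6/19) + (-7)·(13/19) = -55/19.

-55/19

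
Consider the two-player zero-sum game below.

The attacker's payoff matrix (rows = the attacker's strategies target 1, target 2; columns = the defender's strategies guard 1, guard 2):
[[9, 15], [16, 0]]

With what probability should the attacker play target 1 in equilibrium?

8/11

Row minima are 9 and 0, so the attacker's maximin is 9; column maxima are 16 and 15, so the defender's minimax is 15. These differ, so the equilibrium is in mixed strategies.
Let the attacker play target 1 with probability p. The defender is indifferent when 9p + 16(1−p) = 15p, giving p = 8/11.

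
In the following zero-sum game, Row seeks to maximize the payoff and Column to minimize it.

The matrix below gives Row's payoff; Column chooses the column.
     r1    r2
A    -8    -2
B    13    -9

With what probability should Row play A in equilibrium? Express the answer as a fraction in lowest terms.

11/14

Row minima are -8 and -9, so Row's maximin is -8; column maxima are 13 and -2, so Column's minimax is -2. These differ, so the equilibrium is in mixed strategies.
Let Row play A with probability p. Column is indifferent when −8p + 13(1−p) = −2p − 9(1−p), giving p = 11/14.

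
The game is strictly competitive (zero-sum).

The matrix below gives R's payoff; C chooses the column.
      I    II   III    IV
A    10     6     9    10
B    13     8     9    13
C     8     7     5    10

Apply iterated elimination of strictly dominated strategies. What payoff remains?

Row C is strictly dominated by row B (13>8, 8>7, 9>5, 13>10); eliminate C.
Column III is strictly dominated by II for C (6<9, 8<9); eliminate III.
Row A is strictly dominated by row B (13>10, 8>6, 13>10); eliminate A.
Column I is strictly dominated by II for C (8<13); eliminate I.
Column IV is strictly dominated by II for C (8<13); eliminate IV.
Only (B, II) remains, with payoff 8.

8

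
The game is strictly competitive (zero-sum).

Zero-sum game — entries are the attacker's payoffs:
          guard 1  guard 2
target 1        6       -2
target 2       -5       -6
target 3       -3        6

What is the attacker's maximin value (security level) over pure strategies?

-2

The worst-case payoff for each row is target 1: -2, target 2: -6, target 3: -3.
The best of these is -2.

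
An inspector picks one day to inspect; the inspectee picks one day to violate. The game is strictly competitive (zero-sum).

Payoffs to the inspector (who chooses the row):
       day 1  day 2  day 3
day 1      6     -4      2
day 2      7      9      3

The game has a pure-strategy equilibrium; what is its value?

Row minima: -4, 3 → the inspector's maximin is 3.
Column maxima: 7, 9, 3 → the inspectee's minimax is 3.
They coincide at (day 2, day 3), so the value is 3.

3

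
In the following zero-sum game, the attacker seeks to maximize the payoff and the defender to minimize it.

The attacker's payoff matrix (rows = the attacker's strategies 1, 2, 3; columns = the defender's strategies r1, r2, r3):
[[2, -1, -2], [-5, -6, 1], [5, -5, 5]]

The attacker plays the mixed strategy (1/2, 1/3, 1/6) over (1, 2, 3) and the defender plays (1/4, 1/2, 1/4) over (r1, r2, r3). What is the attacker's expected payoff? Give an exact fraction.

-19/12

Against (1/4, 1/2, 1/4), each row's expected payoff is 1: -1/2; 2: -4; 3: 0.
Taking the (1/2, 1/3, 1/6)-weighted average: (1/2)·(-1/2) + (1/3)·(-4) + (1/6)·(0) = -19/12.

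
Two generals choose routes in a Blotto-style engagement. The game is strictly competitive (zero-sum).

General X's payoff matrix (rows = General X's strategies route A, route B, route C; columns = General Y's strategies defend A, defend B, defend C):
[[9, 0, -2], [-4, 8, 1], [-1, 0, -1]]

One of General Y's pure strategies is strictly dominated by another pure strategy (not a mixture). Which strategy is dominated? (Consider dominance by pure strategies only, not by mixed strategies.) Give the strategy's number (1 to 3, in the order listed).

2

General Y prefers columns that give General X less. Compare defend B with defend C: -2 < 0, 1 < 8, -1 < 0.
So defend C strictly dominates defend B for General Y; defend B is strictly dominated.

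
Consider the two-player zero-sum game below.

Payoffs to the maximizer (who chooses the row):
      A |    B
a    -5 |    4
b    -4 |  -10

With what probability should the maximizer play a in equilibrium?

Row minima are -5 and -10, so the maximizer's maximin is -5; column maxima are -4 and 4, so the minimizer's minimax is -4. These differ, so the equilibrium is in mixed strategies.
Let the maximizer play a with probability p. The minimizer is indifferent when −5p − 4(1−p) = 4p − 10(1−p), giving p = 2/5.

2/5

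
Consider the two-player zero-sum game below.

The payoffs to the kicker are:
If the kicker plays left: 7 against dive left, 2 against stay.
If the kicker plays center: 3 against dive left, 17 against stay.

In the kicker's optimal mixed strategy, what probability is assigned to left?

Row minima are 2 and 3, so the kicker's maximin is 3; column maxima are 7 and 17, so the goalkeeper's minimax is 7. These differ, so the equilibrium is in mixed strategies.
Let the kicker play left with probability p. The goalkeeper is indifferent when 7p + 3(1−p) = 2p + 17(1−p), giving p = 14/19.

14/19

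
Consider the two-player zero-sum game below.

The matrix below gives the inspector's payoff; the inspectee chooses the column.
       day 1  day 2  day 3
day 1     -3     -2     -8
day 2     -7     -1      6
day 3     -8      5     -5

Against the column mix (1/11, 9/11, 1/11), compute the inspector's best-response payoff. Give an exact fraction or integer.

32/11

day 1: (-3)·(1/11) + (-2)·(9/11) + (-8)·(1/11) = -29/11.
day 2: (-7)·(1/11) + (-1)·(9/11) + (6)·(1/11) = -10/11.
day 3: (-8)·(1/11) + (5)·(9/11) + (-5)·(1/11) = 32/11.
The best pure response is day 3 with expected payoff 32/11.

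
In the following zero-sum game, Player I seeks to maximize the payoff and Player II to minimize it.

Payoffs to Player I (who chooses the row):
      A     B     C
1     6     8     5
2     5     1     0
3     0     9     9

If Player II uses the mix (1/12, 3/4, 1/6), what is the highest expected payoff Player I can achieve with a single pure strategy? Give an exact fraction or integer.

1: (6)·(1/12) + (8)·(3/4) + (5)·(1/6) = 22/3.
2: (5)·(1/12) + (1)·(3/4) + (0)·(1/6) = 7/6.
3: (0)·(1/12) + (9)·(3/4) + (9)·(1/6) = 33/4.
The best pure response is 3 with expected payoff 33/4.

33/4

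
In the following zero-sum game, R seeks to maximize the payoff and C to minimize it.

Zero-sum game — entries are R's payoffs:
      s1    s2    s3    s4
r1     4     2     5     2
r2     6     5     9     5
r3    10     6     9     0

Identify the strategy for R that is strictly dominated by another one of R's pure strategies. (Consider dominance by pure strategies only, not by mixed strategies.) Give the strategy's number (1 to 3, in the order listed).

Compare r1 with r2: 6 > 4, 5 > 2, 9 > 5, 5 > 2.
So r2 strictly dominates r1 for R; r1 is strictly dominated.

1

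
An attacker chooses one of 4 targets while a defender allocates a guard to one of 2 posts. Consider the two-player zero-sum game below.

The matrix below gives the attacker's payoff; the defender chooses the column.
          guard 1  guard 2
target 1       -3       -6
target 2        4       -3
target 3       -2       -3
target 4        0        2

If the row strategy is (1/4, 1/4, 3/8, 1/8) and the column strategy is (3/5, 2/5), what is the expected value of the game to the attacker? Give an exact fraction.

Against (3/5, 2/5), each row's expected payoff is target 1: -21/5; target 2: 6/5; target 3: -12/5; target 4: 4/5.
Taking the (1/4, 1/4, 3/8, 1/8)-weighted average: (1/4)·(-21/5) + (1/4)·(6/5) + (3/8)·(-12/5) + (1/8)·(4/5) = -31/20.

-31/20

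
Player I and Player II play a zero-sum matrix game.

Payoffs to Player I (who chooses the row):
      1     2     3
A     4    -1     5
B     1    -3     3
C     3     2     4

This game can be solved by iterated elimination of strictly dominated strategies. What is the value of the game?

Column 1 is strictly dominated by 2 for Player II (-1<4, -3<1, 2<3); eliminate 1.
Column 3 is strictly dominated by 2 for Player II (-1<5, -3<3, 2<4); eliminate 3.
Row B is strictly dominated by row A (-1>-3); eliminate B.
Row A is strictly dominated by row C (2>-1); eliminate A.
Only (C, 2) remains, with payoff 2.

2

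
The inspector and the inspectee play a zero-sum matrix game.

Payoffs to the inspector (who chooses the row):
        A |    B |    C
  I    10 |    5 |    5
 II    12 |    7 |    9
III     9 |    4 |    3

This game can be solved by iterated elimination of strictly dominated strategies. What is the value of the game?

7

Row III is strictly dominated by row I (10>9, 5>4, 5>3); eliminate III.
Row I is strictly dominated by row II (12>10, 7>5, 9>5); eliminate I.
Column A is strictly dominated by B for the inspectee (7<12); eliminate A.
Column C is strictly dominated by B for the inspectee (7<9); eliminate C.
Only (II, B) remains, with payoff 7.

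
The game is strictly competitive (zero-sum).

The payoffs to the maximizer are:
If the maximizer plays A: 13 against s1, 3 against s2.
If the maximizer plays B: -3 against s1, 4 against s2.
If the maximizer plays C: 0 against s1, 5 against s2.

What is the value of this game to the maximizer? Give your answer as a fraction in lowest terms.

13/3

Row B is strictly dominated by row C, so the maximizer never plays it.
The remaining 2×2 game on (A, C) × (s1, s2) has no saddle point. Let the maximizer play A with probability p; indifference gives 13p = 3p + 5(1−p), so p = 1/3.
Similarly the minimizer's optimal q on s1 is 2/15, and the value is 13·(2/15) + (3)·(13/15) = 13/3.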